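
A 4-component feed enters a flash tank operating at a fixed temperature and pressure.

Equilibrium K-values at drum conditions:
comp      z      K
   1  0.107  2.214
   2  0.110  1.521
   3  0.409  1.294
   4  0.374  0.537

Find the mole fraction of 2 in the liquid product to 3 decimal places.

Newton iteration, ψ⁰ = 0.52:
  ψ = 0.520: g = 0.0010, g' = -0.243 → ψ = 0.524
Converged at ψ = 0.524.
Compositions from xᵢ = zᵢ/(1+ψ(Kᵢ−1)), yᵢ = Kᵢxᵢ:
  1: x = 0.065, y = 0.145
  2: x = 0.086, y = 0.131
  3: x = 0.354, y = 0.459
  4: x = 0.494, y = 0.265

x_2 = 0.086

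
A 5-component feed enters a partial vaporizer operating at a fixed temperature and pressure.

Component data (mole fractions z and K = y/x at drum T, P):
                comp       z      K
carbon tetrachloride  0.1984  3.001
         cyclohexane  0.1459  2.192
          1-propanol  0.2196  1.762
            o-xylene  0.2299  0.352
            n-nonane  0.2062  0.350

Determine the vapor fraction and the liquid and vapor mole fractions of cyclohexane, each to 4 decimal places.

ψ = 0.5129, x_cyclohexane = 0.0905, y_cyclohexane = 0.1985

Material balance + equilibrium reduce to Σ zᵢ(Kᵢ−1)/(1+ψ(Kᵢ−1)) = 0.
g(0) = ΣzᵢKᵢ − 1 = 0.4552 and g(1) = 1 − Σzᵢ/Kᵢ = -0.4996, so a root lies in (0, 1).
Newton–Raphson from ψ = 0.5:
  ψ = 0.5000: g = 0.00965, g' = -0.7492 → ψ = 0.5129
Converged at ψ = 0.5129.
Compositions from xᵢ = zᵢ/(1+ψ(Kᵢ−1)), yᵢ = Kᵢxᵢ:
  carbon tetrachloride: x = 0.0979, y = 0.2938
  cyclohexane: x = 0.0905, y = 0.1985
  1-propanol: x = 0.1579, y = 0.2782
  o-xylene: x = 0.3443, y = 0.1212
  n-nonane: x = 0.3093, y = 0.1083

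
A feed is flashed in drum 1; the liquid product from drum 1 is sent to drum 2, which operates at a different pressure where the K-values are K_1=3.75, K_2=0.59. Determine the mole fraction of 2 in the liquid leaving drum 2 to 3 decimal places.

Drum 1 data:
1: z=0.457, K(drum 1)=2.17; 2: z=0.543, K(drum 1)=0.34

x_2 (drum 2) = 0.870

Drum 1:
Newton–Raphson from ψ₁ = 0.41:
  ψ₁ = 0.410: g = -0.1300, g' = -0.730 → ψ₁ = 0.232
  ψ₁ = 0.232: g = -0.0026, g' = -0.717 → ψ₁ = 0.228
Converged at ψ₁ = 0.228.
Drum-1 compositions:
  1: x = 0.361, y = 0.783
  2: x = 0.639, y = 0.217
Drum-2 feed = drum-1 liquid: z₂ = (0.3607, 0.6393).
Drum 2:
Material balance + equilibrium reduce to Σ zᵢ(Kᵢ−1)/(1+ψ₂(Kᵢ−1)) = 0.
Check two-phase: ΣzᵢKᵢ = 1.730 > 1 and Σzᵢ/Kᵢ = 1.180 > 1, so g(0) = 0.730 > 0 and g(1) = -0.180 < 0.
Binary case is linear: z₁(K₁−1)(1+ψ₂(K₂−1)) + z₂(K₂−1)(1+ψ₂(K₁−1)) = 0
⇒ ψ₂ = [z₁(K₁−1)+z₂(K₂−1)] / [−(K₁−1)(K₂−1)] = 0.7297/1.1275 = 0.647
  1: x = 0.130, y = 0.487
  2: x = 0.870, y = 0.513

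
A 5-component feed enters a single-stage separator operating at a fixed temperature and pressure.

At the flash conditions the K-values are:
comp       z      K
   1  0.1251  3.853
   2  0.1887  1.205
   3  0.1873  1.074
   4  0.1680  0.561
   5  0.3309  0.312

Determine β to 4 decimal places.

Material balance + equilibrium reduce to Σ zᵢ(Kᵢ−1)/(1+β(Kᵢ−1)) = 0.
g(0) = ΣzᵢKᵢ − 1 = 0.1080 and g(1) = 1 − Σzᵢ/Kᵢ = -0.7235, so a root lies in (0, 1).
Iterate (Newton) starting at β = 0.45:
  β = 0.4500: g = -0.21655, g' = -0.5817 → β = 0.0777
  β = 0.0777: g = 0.02710, g' = -0.9004 → β = 0.1078
  β = 0.1078: g = 0.00122, g' = -0.8225 → β = 0.1093
Converged at β = 0.1093.

β = 0.1093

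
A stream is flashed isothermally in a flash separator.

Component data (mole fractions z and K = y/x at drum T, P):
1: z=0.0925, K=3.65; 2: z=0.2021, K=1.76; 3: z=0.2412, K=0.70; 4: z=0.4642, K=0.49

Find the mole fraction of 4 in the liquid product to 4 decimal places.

x_4 = 0.4943

Material balance + equilibrium reduce to Σ zᵢ(Kᵢ−1)/(1+ψ(Kᵢ−1)) = 0.
Check two-phase: ΣzᵢKᵢ = 1.0896 > 1 and Σzᵢ/Kᵢ = 1.4321 > 1, so g(0) = 0.0896 > 0 and g(1) = -0.4321 < 0.
Newton–Raphson from ψ = 0.5:
  ψ = 0.5000: g = -0.18617, g' = -0.4290 → ψ = 0.0661
  ψ = 0.0661: g = 0.03603, g' = -0.7281 → ψ = 0.1156
  ψ = 0.1156: g = 0.00233, g' = -0.6390 → ψ = 0.1192
Converged at ψ = 0.1192.
Compositions from xᵢ = zᵢ/(1+ψ(Kᵢ−1)), yᵢ = Kᵢxᵢ:
  1: x = 0.0703, y = 0.2566
  2: x = 0.1853, y = 0.3261
  3: x = 0.2501, y = 0.1751
  4: x = 0.4943, y = 0.2422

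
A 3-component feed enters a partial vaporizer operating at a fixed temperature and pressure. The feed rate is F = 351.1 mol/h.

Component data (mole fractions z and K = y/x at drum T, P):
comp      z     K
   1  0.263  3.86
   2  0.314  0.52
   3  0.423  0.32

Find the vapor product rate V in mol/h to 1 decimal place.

V = 64.3 mol/h

Rachford–Rice: g(V/F) = Σ zᵢ(Kᵢ−1)/(1+V/F(Kᵢ−1)) = 0.
Check two-phase: ΣzᵢKᵢ = 1.314 > 1 and Σzᵢ/Kᵢ = 1.994 > 1, so g(0) = 0.314 > 0 and g(1) = -0.994 < 0.
Newton iteration, V/F⁰ = 0.5:
  V/F = 0.500: g = -0.3246, g' = -0.939 → V/F = 0.154
  V/F = 0.154: g = 0.0379, g' = -1.365 → V/F = 0.182
  V/F = 0.182: g = 0.0013, g' = -1.272 → V/F = 0.183
Converged at V/F = 0.183.
Then V = V/F·F = 0.1830·351.1 = 64.3 mol/h and L = F − V = 286.8 mol/h.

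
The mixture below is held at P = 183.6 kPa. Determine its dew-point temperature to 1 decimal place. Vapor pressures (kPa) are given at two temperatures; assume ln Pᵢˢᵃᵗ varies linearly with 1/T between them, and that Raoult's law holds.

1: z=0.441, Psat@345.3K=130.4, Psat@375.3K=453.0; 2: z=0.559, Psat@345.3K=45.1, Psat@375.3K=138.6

Dew-point temperature: Σzᵢ·P/Pᵢˢᵃᵗ(T) = 1. Interpolate ln Pᵢˢᵃᵗ = aᵢ + bᵢ/T.
  T = 345.3 K: ΣzᵢP/Pᵢˢᵃᵗ = 2.8966
  T = 375.3 K: ΣzᵢP/Pᵢˢᵃᵗ = 0.9192
  T = 360.3 K: ΣzᵢP/Pᵢˢᵃᵗ = 1.5927
  T = 367.8 K: ΣzᵢP/Pᵢˢᵃᵗ = 1.2032
  T = 371.6 K: ΣzᵢP/Pᵢˢᵃᵗ = 1.0483
  T = 373.5 K: ΣzᵢP/Pᵢˢᵃᵗ = 0.9796
Interpolating between 371.6 K and 373.5 K gives T ≈ 372.9 K.

T = 372.9 K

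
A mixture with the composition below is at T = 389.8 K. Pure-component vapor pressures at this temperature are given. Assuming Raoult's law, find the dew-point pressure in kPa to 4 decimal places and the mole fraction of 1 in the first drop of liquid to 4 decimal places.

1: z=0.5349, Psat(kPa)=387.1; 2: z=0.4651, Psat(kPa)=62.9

Pdew = 113.9460 kPa, x_1 = 0.1575

At the dew point ψ → 1, so Σzᵢ/Kᵢ = 1 with Kᵢ = Pᵢˢᵃᵗ/P ⇒ 1/P = Σzᵢ/Pᵢˢᵃᵗ.
1/P = 0.5349/387.1 + 0.4651/62.9 = 0.0087761 ⇒ P = 113.9460 kPa
xᵢ = zᵢP/Pᵢˢᵃᵗ ⇒ x_1 = 0.5349·113.9460/387.1 = 0.1575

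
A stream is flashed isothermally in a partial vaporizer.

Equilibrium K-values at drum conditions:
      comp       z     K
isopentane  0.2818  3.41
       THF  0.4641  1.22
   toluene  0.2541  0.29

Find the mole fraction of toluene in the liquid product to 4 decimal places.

x_toluene = 0.4889

Rachford–Rice: g(ψ) = Σ zᵢ(Kᵢ−1)/(1+ψ(Kᵢ−1)) = 0.
Check two-phase: ΣzᵢKᵢ = 1.6008 > 1 and Σzᵢ/Kᵢ = 1.3393 > 1, so g(0) = 0.6008 > 0 and g(1) = -0.3393 < 0.
Newton iteration, ψ⁰ = 0.5:
  ψ = 0.5000: g = 0.12028, g' = -0.6628 → ψ = 0.6815
  ψ = 0.6815: g = -0.00372, g' = -0.7322 → ψ = 0.6764
Converged at ψ = 0.6764.
Compositions from xᵢ = zᵢ/(1+ψ(Kᵢ−1)), yᵢ = Kᵢxᵢ:
  isopentane: x = 0.1071, y = 0.3654
  THF: x = 0.4040, y = 0.4929
  toluene: x = 0.4889, y = 0.1418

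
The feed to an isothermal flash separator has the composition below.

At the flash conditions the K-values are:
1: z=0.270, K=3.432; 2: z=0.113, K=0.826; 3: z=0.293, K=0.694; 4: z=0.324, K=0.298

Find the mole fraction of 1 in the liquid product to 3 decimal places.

x_1 = 0.164

Iterate (Newton) starting at ψ = 0.31:
  ψ = 0.310: g = -0.0362, g' = -0.817 → ψ = 0.266
  ψ = 0.266: g = 0.0010, g' = -0.867 → ψ = 0.267
Converged at ψ = 0.267.
Compositions from xᵢ = zᵢ/(1+ψ(Kᵢ−1)), yᵢ = Kᵢxᵢ:
  1: x = 0.164, y = 0.562
  2: x = 0.119, y = 0.098
  3: x = 0.319, y = 0.221
  4: x = 0.399, y = 0.119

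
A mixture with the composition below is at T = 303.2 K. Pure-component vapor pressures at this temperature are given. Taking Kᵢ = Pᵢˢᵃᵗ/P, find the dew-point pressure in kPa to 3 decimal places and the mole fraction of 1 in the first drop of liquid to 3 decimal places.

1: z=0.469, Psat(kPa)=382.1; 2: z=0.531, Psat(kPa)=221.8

At the dew point ψ → 1, so Σzᵢ/Kᵢ = 1 with Kᵢ = Pᵢˢᵃᵗ/P ⇒ 1/P = Σzᵢ/Pᵢˢᵃᵗ.
1/P = 0.469/382.1 + 0.531/221.8 = 0.003621 ⇒ P = 276.131 kPa
xᵢ = zᵢP/Pᵢˢᵃᵗ ⇒ x_1 = 0.469·276.131/382.1 = 0.339

Pdew = 276.131 kPa, x_1 = 0.339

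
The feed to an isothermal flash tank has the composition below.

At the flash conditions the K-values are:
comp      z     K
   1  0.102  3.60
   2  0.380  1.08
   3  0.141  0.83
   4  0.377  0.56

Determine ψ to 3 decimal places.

Newton iteration, ψ⁰ = 0.5:
  ψ = 0.500: g = -0.0943, g' = -0.257 → ψ = 0.134
  ψ = 0.134: g = 0.0262, g' = -0.469 → ψ = 0.189
  ψ = 0.189: g = 0.0019, g' = -0.403 → ψ = 0.194
Converged at ψ = 0.194.

ψ = 0.194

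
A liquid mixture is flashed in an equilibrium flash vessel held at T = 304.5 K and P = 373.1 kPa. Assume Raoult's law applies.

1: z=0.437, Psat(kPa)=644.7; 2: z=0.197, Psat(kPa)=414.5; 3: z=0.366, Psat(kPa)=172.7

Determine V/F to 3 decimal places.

V/F = 0.454

Raoult's law: Kᵢ = Pᵢˢᵃᵗ/P = Pᵢˢᵃᵗ/373.1.
  K_1 = 644.7/373.1 = 1.72795, K_2 = 414.5/373.1 = 1.11096, K_3 = 172.7/373.1 = 0.46288
Material balance + equilibrium reduce to Σ zᵢ(Kᵢ−1)/(1+V/F(Kᵢ−1)) = 0.
Feasibility: ΣzᵢKᵢ = 1.143, Σzᵢ/Kᵢ = 1.221 — both > 1, two phases present.
Newton iteration, V/F⁰ = 0.56:
  V/F = 0.560: g = -0.0346, g' = -0.335 → V/F = 0.457
  V/F = 0.457: g = -0.0010, g' = -0.318 → V/F = 0.454
Converged at V/F = 0.454.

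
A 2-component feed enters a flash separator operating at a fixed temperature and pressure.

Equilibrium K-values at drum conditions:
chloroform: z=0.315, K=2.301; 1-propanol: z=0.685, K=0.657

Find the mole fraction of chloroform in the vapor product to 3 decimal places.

y_chloroform = 0.480

Material balance + equilibrium reduce to Σ zᵢ(Kᵢ−1)/(1+β(Kᵢ−1)) = 0.
Check two-phase: ΣzᵢKᵢ = 1.175 > 1 and Σzᵢ/Kᵢ = 1.180 > 1, so g(0) = 0.175 > 0 and g(1) = -0.180 < 0.
Binary case is linear: z₁(K₁−1)(1+β(K₂−1)) + z₂(K₂−1)(1+β(K₁−1)) = 0
⇒ β = [z₁(K₁−1)+z₂(K₂−1)] / [−(K₁−1)(K₂−1)] = 0.1749/0.4462 = 0.392
Compositions from xᵢ = zᵢ/(1+β(Kᵢ−1)), yᵢ = Kᵢxᵢ:
  chloroform: x = 0.209, y = 0.480
  1-propanol: x = 0.791, y = 0.520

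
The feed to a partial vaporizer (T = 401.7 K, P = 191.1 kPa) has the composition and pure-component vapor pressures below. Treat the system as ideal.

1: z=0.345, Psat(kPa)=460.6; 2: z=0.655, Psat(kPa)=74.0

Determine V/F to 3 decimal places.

Raoult's law: Kᵢ = Pᵢˢᵃᵗ/P = Pᵢˢᵃᵗ/191.1.
  K_1 = 460.6/191.1 = 2.41026, K_2 = 74.0/191.1 = 0.38723
Binary case is linear: z₁(K₁−1)(1+V/F(K₂−1)) + z₂(K₂−1)(1+V/F(K₁−1)) = 0
⇒ V/F = [z₁(K₁−1)+z₂(K₂−1)] / [−(K₁−1)(K₂−1)] = 0.0852/0.8642 = 0.099

V/F = 0.099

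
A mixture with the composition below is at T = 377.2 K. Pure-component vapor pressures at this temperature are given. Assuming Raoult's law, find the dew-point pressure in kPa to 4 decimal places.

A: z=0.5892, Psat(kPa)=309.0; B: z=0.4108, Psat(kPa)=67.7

At the dew point ψ → 1, so Σzᵢ/Kᵢ = 1 with Kᵢ = Pᵢˢᵃᵗ/P ⇒ 1/P = Σzᵢ/Pᵢˢᵃᵗ.
1/P = 0.5892/309.0 + 0.4108/67.7 = 0.0079747 ⇒ P = 125.3959 kPa

Pdew = 125.3959 kPa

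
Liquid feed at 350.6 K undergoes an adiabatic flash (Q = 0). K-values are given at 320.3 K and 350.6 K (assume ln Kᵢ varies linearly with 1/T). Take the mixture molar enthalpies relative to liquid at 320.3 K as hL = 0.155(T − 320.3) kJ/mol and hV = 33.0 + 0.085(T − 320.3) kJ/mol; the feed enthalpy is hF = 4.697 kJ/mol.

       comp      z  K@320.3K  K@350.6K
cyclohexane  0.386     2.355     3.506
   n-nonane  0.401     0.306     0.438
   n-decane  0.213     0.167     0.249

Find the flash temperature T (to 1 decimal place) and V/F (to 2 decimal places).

T = 324.7 K, V/F = 0.12

Adiabatic flash: solve Rachford–Rice at each trial T, then check hF = ψ·hV(T) + (1−ψ)·hL(T).
  T = 320.3 K: K = (2.355, 0.306, 0.167), RR gives ψ = 0.067, H_out = 2.201 kJ/mol
  T = 350.6 K: K = (3.506, 0.438, 0.249), RR gives ψ = 0.366, H_out = 16.005 kJ/mol
  T = 335.5 K: K = (2.901, 0.369, 0.206), RR gives ψ = 0.237, H_out = 9.931 kJ/mol
  T = 327.9 K: K = (2.620, 0.337, 0.186), RR gives ψ = 0.160, H_out = 6.367 kJ/mol
  T = 324.1 K: K = (2.486, 0.321, 0.176), RR gives ψ = 0.116, H_out = 4.378 kJ/mol
  T = 326.0 K: K = (2.552, 0.329, 0.181), RR gives ψ = 0.138, H_out = 5.393 kJ/mol
Linear interpolation between T = 324.1 (H_out = 4.378) and T = 326.0 (H_out = 5.393) on hF = 4.697 gives T ≈ 324.7 K, at which ψ = 0.12.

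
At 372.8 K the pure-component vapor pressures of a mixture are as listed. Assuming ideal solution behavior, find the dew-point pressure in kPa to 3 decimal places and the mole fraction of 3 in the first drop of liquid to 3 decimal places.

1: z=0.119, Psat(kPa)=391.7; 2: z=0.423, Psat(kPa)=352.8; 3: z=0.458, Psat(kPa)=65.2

Pdew = 117.270 kPa, x_3 = 0.824

At the dew point ψ → 1, so Σzᵢ/Kᵢ = 1 with Kᵢ = Pᵢˢᵃᵗ/P ⇒ 1/P = Σzᵢ/Pᵢˢᵃᵗ.
1/P = 0.119/391.7 + 0.423/352.8 + 0.458/65.2 = 0.008527 ⇒ P = 117.270 kPa
xᵢ = zᵢP/Pᵢˢᵃᵗ ⇒ x_3 = 0.458·117.270/65.2 = 0.824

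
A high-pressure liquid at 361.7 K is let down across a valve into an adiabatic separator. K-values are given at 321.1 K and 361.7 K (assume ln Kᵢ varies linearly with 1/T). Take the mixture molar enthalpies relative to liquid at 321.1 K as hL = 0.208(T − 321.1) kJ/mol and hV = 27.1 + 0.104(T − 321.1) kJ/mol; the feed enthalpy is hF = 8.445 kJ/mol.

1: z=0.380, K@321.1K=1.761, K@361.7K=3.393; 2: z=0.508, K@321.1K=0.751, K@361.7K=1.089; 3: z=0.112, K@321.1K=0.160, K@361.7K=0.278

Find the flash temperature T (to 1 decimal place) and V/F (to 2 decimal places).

T = 323.1 K, V/F = 0.30

Adiabatic flash: solve Rachford–Rice at each trial T, then check hF = ψ·hV(T) + (1−ψ)·hL(T).
  T = 321.1 K: K = (1.761, 0.751, 0.160), RR gives ψ = 0.215, H_out = 5.831 kJ/mol
  T = 361.7 K: K = (3.393, 1.089, 0.278), RR gives ψ = 1.000, H_out = 31.322 kJ/mol
  T = 341.4 K: K = (2.493, 0.914, 0.214), RR gives ψ = 0.761, H_out = 23.248 kJ/mol
  T = 331.2 K: K = (2.104, 0.831, 0.186), RR gives ψ = 0.553, H_out = 16.499 kJ/mol
  T = 326.1 K: K = (1.926, 0.790, 0.173), RR gives ψ = 0.405, H_out = 11.805 kJ/mol
  T = 323.6 K: K = (1.842, 0.770, 0.166), RR gives ψ = 0.317, H_out = 9.023 kJ/mol
  T = 322.4 K: K = (1.803, 0.761, 0.163), RR gives ψ = 0.270, H_out = 7.547 kJ/mol
Linear interpolation between T = 322.4 (H_out = 7.547) and T = 323.6 (H_out = 9.023) on hF = 8.445 gives T ≈ 323.1 K, at which ψ = 0.30.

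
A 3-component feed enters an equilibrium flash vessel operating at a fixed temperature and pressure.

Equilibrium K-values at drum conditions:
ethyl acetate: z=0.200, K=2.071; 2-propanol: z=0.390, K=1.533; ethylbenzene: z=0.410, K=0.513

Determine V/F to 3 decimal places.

Material balance + equilibrium reduce to Σ zᵢ(Kᵢ−1)/(1+V/F(Kᵢ−1)) = 0.
Feasibility: ΣzᵢKᵢ = 1.222, Σzᵢ/Kᵢ = 1.150 — both > 1, two phases present.
Iterate (Newton) starting at V/F = 0.5:
  V/F = 0.500: g = 0.0397, g' = -0.336 → V/F = 0.618
  V/F = 0.618: g = -0.0004, g' = -0.345 → V/F = 0.617
Converged at V/F = 0.617.

V/F = 0.617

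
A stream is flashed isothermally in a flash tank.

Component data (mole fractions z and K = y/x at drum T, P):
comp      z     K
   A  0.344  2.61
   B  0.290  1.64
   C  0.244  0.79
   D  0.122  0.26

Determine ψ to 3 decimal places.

ψ = 0.913

Let ψ = V/F and solve Σ zᵢ(Kᵢ−1)/(1+ψ(Kᵢ−1)) = 0.
Feasibility: ΣzᵢKᵢ = 1.598, Σzᵢ/Kᵢ = 1.087 — both > 1, two phases present.
Iterate (Newton) starting at ψ = 0.54:
  ψ = 0.540: g = 0.2260, g' = -0.520 → ψ = 0.975
  ψ = 0.975: g = -0.0587, g' = -1.058 → ψ = 0.919
  ψ = 0.919: g = -0.0058, g' = -0.863 → ψ = 0.913
Converged at ψ = 0.913.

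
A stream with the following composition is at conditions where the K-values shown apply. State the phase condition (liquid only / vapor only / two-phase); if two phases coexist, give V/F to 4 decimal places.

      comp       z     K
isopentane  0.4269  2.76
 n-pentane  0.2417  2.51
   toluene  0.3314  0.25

two-phase, V/F = 0.6924

ΣzᵢKᵢ = 1.8678; Σzᵢ/Kᵢ = 1.5766.
Both exceed 1, so a two-phase solution exists.
Material balance + equilibrium reduce to Σ zᵢ(Kᵢ−1)/(1+ψ(Kᵢ−1)) = 0.
Newton–Raphson from ψ = 0.56:
  ψ = 0.5600: g = 0.14761, g' = -1.0513 → ψ = 0.7004
  ψ = 0.7004: g = -0.00971, g' = -1.2227 → ψ = 0.6925
  ψ = 0.6925: g = -0.00006, g' = -1.2072 → ψ = 0.6924
Converged at ψ = 0.6924.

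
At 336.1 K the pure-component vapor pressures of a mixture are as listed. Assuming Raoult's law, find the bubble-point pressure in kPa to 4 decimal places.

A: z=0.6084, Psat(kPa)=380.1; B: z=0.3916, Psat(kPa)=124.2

Pbub = 279.8896 kPa

At the bubble point ψ → 0, so ΣzᵢKᵢ = 1 with Kᵢ = Pᵢˢᵃᵗ/P ⇒ P = ΣzᵢPᵢˢᵃᵗ.
P = 0.6084·380.1 + 0.3916·124.2 = 279.8896 kPa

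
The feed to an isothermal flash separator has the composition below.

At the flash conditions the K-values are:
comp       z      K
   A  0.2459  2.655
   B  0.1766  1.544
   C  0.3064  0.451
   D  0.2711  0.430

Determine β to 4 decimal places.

Rachford–Rice: g(β) = Σ zᵢ(Kᵢ−1)/(1+β(Kᵢ−1)) = 0.
Check two-phase: ΣzᵢKᵢ = 1.1803 > 1 and Σzᵢ/Kᵢ = 1.5168 > 1, so g(0) = 0.1803 > 0 and g(1) = -0.5168 < 0.
Newton–Raphson from β = 0.55:
  β = 0.5500: g = -0.17908, g' = -0.5920 → β = 0.2475
  β = 0.2475: g = -0.00118, g' = -0.6226 → β = 0.2456
Converged at β = 0.2456.

β = 0.2456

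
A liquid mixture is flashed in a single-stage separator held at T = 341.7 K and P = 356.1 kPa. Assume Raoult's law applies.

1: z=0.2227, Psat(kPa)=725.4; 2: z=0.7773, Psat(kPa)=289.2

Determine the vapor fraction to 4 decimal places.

ψ = 0.4359

Raoult's law: Kᵢ = Pᵢˢᵃᵗ/P = Pᵢˢᵃᵗ/356.1.
  K_1 = 725.4/356.1 = 2.037068, K_2 = 289.2/356.1 = 0.812131
Rachford–Rice: g(ψ) = Σ zᵢ(Kᵢ−1)/(1+ψ(Kᵢ−1)) = 0.
Check two-phase: ΣzᵢKᵢ = 1.0849 > 1 and Σzᵢ/Kᵢ = 1.0664 > 1, so g(0) = 0.0849 > 0 and g(1) = -0.0664 < 0.
Binary case is linear: z₁(K₁−1)(1+ψ(K₂−1)) + z₂(K₂−1)(1+ψ(K₁−1)) = 0
⇒ ψ = [z₁(K₁−1)+z₂(K₂−1)] / [−(K₁−1)(K₂−1)] = 0.08492/0.19483 = 0.4359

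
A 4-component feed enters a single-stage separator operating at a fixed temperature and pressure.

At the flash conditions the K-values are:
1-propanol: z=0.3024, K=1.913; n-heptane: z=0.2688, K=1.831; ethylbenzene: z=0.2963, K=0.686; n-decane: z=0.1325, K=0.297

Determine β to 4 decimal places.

β = 0.7148

Material balance + equilibrium reduce to Σ zᵢ(Kᵢ−1)/(1+β(Kᵢ−1)) = 0.
Feasibility: ΣzᵢKᵢ = 1.3133, Σzᵢ/Kᵢ = 1.1829 — both > 1, two phases present.
Newton–Raphson from β = 0.53:
  β = 0.5300: g = 0.08106, g' = -0.4123 → β = 0.7266
  β = 0.7266: g = -0.00568, g' = -0.4859 → β = 0.7149
  β = 0.7149: g = -0.00004, g' = -0.4786 → β = 0.7148
Converged at β = 0.7148.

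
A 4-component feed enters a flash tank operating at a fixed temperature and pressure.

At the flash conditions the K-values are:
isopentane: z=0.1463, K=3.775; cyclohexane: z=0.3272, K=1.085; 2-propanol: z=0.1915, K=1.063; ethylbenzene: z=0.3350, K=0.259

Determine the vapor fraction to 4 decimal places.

Let ψ = V/F and solve Σ zᵢ(Kᵢ−1)/(1+ψ(Kᵢ−1)) = 0.
g(0) = ΣzᵢKᵢ − 1 = 0.1976 and g(1) = 1 − Σzᵢ/Kᵢ = -0.8139, so a root lies in (0, 1).
Iterate (Newton) starting at ψ = 0.63:
  ψ = 0.6300: g = -0.27986, g' = -0.7991 → ψ = 0.2798
  ψ = 0.2798: g = -0.04559, g' = -0.6528 → ψ = 0.2099
  ψ = 0.2099: g = 0.00180, g' = -0.7108 → ψ = 0.2125
Converged at ψ = 0.2125.

ψ = 0.2125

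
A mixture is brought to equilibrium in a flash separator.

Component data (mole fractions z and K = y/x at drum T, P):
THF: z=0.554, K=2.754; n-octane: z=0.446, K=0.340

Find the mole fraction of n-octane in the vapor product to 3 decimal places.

y_n-octane = 0.247

Material balance + equilibrium reduce to Σ zᵢ(Kᵢ−1)/(1+V/F(Kᵢ−1)) = 0.
g(0) = ΣzᵢKᵢ − 1 = 0.677 and g(1) = 1 − Σzᵢ/Kᵢ = -0.513, so a root lies in (0, 1).
Binary case is linear: z₁(K₁−1)(1+V/F(K₂−1)) + z₂(K₂−1)(1+V/F(K₁−1)) = 0
⇒ V/F = [z₁(K₁−1)+z₂(K₂−1)] / [−(K₁−1)(K₂−1)] = 0.6774/1.1576 = 0.585
Compositions from xᵢ = zᵢ/(1+V/F(Kᵢ−1)), yᵢ = Kᵢxᵢ:
  THF: x = 0.273, y = 0.753
  n-octane: x = 0.727, y = 0.247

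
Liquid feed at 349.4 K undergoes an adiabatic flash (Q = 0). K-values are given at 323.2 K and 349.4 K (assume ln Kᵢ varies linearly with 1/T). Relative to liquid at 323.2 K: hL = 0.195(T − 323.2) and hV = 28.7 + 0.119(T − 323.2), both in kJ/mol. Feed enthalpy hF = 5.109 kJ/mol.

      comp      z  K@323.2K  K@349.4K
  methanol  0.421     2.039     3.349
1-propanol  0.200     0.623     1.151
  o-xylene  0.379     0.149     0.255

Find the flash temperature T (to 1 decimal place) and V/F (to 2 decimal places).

T = 327.2 K, V/F = 0.15

Adiabatic flash: solve Rachford–Rice at each trial T, then check hF = ψ·hV(T) + (1−ψ)·hL(T).
  T = 323.2 K: K = (2.039, 0.623, 0.149), RR gives ψ = 0.053, H_out = 1.517 kJ/mol
  T = 349.4 K: K = (3.349, 1.151, 0.255), RR gives ψ = 0.532, H_out = 19.313 kJ/mol
  T = 336.3 K: K = (2.639, 0.857, 0.197), RR gives ψ = 0.334, H_out = 11.805 kJ/mol
  T = 329.8 K: K = (2.328, 0.734, 0.172), RR gives ψ = 0.211, H_out = 7.237 kJ/mol
  T = 326.5 K: K = (2.180, 0.677, 0.160), RR gives ψ = 0.137, H_out = 4.553 kJ/mol
  T = 328.1 K: K = (2.251, 0.704, 0.166), RR gives ψ = 0.174, H_out = 5.892 kJ/mol
Linear interpolation between T = 326.5 (H_out = 4.553) and T = 328.1 (H_out = 5.892) on hF = 5.109 gives T ≈ 327.2 K, at which ψ = 0.15.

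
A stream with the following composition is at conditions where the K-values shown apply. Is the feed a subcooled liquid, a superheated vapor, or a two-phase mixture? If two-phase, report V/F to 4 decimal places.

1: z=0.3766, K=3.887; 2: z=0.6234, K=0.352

two-phase, V/F = 0.3652

ΣzᵢKᵢ = 1.6833; Σzᵢ/Kᵢ = 1.8679.
Both exceed 1, so a two-phase solution exists.
Binary case is linear: z₁(K₁−1)(1+ψ(K₂−1)) + z₂(K₂−1)(1+ψ(K₁−1)) = 0
⇒ ψ = [z₁(K₁−1)+z₂(K₂−1)] / [−(K₁−1)(K₂−1)] = 0.68328/1.87078 = 0.3652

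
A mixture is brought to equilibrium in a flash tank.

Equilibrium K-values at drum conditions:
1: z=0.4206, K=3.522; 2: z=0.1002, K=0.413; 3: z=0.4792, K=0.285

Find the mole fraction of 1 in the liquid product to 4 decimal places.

x_1 = 0.2158

Newton iteration, ψ⁰ = 0.5:
  ψ = 0.5000: g = -0.14737, g' = -1.1859 → ψ = 0.3757
  ψ = 0.3757: g = 0.00070, g' = -1.2201 → ψ = 0.3763
Converged at ψ = 0.3763.
Compositions from xᵢ = zᵢ/(1+ψ(Kᵢ−1)), yᵢ = Kᵢxᵢ:
  1: x = 0.2158, y = 0.7600
  2: x = 0.1286, y = 0.0531
  3: x = 0.6556, y = 0.1868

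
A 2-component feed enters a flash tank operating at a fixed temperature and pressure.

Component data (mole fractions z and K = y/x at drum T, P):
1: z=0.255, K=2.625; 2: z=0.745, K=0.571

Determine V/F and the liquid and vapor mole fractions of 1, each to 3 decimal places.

V/F = 0.136, x_1 = 0.209, y_1 = 0.548

Material balance + equilibrium reduce to Σ zᵢ(Kᵢ−1)/(1+V/F(Kᵢ−1)) = 0.
g(0) = ΣzᵢKᵢ − 1 = 0.095 and g(1) = 1 − Σzᵢ/Kᵢ = -0.402, so a root lies in (0, 1).
Binary case is linear: z₁(K₁−1)(1+V/F(K₂−1)) + z₂(K₂−1)(1+V/F(K₁−1)) = 0
⇒ V/F = [z₁(K₁−1)+z₂(K₂−1)] / [−(K₁−1)(K₂−1)] = 0.0948/0.6971 = 0.136
Compositions from xᵢ = zᵢ/(1+V/F(Kᵢ−1)), yᵢ = Kᵢxᵢ:
  1: x = 0.209, y = 0.548
  2: x = 0.791, y = 0.452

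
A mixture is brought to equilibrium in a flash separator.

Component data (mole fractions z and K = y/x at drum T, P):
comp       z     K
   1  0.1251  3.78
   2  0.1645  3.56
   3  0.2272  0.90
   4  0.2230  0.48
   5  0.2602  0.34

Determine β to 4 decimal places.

Newton iteration, β⁰ = 0.5:
  β = 0.5000: g = -0.10672, g' = -0.7418 → β = 0.3561
  β = 0.3561: g = 0.00467, g' = -0.8261 → β = 0.3618
Converged at β = 0.3618.

β = 0.3618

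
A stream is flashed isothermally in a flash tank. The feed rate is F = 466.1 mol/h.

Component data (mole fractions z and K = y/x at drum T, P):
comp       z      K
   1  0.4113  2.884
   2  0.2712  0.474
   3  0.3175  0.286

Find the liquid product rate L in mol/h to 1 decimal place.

L = 308.0 mol/h

Let ψ = V/F and solve Σ zᵢ(Kᵢ−1)/(1+ψ(Kᵢ−1)) = 0.
Check two-phase: ΣzᵢKᵢ = 1.4055 > 1 and Σzᵢ/Kᵢ = 1.8249 > 1, so g(0) = 0.4055 > 0 and g(1) = -0.8249 < 0.
Iterate (Newton) starting at ψ = 0.46:
  ψ = 0.4600: g = -0.11062, g' = -0.9085 → ψ = 0.3382
  ψ = 0.3382: g = 0.00090, g' = -0.9370 → ψ = 0.3392
Converged at ψ = 0.3392.
Then V = ψ·F = 0.3392·466.1 = 158.1 mol/h and L = F − V = 308.0 mol/h.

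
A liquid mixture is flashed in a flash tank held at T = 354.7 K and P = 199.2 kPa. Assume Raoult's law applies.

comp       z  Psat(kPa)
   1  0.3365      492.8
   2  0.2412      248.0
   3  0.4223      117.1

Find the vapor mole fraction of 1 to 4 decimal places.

y_1 = 0.3687

Raoult's law: Kᵢ = Pᵢˢᵃᵗ/P = Pᵢˢᵃᵗ/199.2.
  K_1 = 492.8/199.2 = 2.473896, K_2 = 248.0/199.2 = 1.244980, K_3 = 117.1/199.2 = 0.587851
Iterate (Newton) starting at ψ = 0.53:
  ψ = 0.5300: g = 0.10805, g' = -0.3592 → ψ = 0.8308
  ψ = 0.8308: g = 0.00736, g' = -0.3236 → ψ = 0.8536
Converged at ψ = 0.8536.
Compositions from xᵢ = zᵢ/(1+ψ(Kᵢ−1)), yᵢ = Kᵢxᵢ:
  1: x = 0.1490, y = 0.3687
  2: x = 0.1995, y = 0.2484
  3: x = 0.6515, y = 0.3830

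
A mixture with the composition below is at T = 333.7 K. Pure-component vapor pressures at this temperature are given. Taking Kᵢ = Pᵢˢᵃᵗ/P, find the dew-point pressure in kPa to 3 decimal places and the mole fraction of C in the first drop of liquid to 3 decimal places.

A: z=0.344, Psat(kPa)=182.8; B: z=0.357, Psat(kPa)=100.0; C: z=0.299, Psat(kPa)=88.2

At the dew point ψ → 1, so Σzᵢ/Kᵢ = 1 with Kᵢ = Pᵢˢᵃᵗ/P ⇒ 1/P = Σzᵢ/Pᵢˢᵃᵗ.
1/P = 0.344/182.8 + 0.357/100.0 + 0.299/88.2 = 0.008842 ⇒ P = 113.098 kPa
xᵢ = zᵢP/Pᵢˢᵃᵗ ⇒ x_C = 0.299·113.098/88.2 = 0.383

Pdew = 113.098 kPa, x_C = 0.383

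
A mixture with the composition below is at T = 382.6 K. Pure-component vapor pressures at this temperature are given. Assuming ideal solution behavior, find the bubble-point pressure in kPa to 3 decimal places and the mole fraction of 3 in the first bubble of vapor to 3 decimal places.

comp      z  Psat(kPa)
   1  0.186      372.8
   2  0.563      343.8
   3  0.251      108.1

At the bubble point ψ → 0, so ΣzᵢKᵢ = 1 with Kᵢ = Pᵢˢᵃᵗ/P ⇒ P = ΣzᵢPᵢˢᵃᵗ.
P = 0.186·372.8 + 0.563·343.8 + 0.251·108.1 = 290.033 kPa
yᵢ = zᵢPᵢˢᵃᵗ/P ⇒ y_3 = 0.251·108.1/290.033 = 0.094

Pbub = 290.033 kPa, y_3 = 0.094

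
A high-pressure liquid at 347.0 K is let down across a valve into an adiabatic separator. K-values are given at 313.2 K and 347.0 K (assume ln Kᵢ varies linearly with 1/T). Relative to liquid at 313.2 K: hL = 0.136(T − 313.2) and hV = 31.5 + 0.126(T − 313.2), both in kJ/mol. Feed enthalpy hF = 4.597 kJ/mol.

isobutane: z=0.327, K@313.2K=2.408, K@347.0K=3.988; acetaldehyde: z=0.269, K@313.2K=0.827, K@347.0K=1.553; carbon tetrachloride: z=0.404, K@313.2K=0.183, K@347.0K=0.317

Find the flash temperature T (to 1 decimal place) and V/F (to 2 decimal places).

Adiabatic flash: solve Rachford–Rice at each trial T, then check hF = ψ·hV(T) + (1−ψ)·hL(T).
  T = 313.2 K: K = (2.408, 0.827, 0.183), RR gives ψ = 0.096, H_out = 3.028 kJ/mol
  T = 347.0 K: K = (3.988, 1.553, 0.317), RR gives ψ = 0.594, H_out = 23.100 kJ/mol
  T = 330.1 K: K = (3.139, 1.152, 0.244), RR gives ψ = 0.376, H_out = 14.071 kJ/mol
  T = 321.6 K: K = (2.757, 0.979, 0.212), RR gives ψ = 0.247, H_out = 8.893 kJ/mol
  T = 317.4 K: K = (2.579, 0.901, 0.197), RR gives ψ = 0.175, H_out = 6.077 kJ/mol
  T = 315.3 K: K = (2.493, 0.863, 0.190), RR gives ψ = 0.137, H_out = 4.586 kJ/mol
Linear interpolation between T = 315.3 (H_out = 4.586) and T = 317.4 (H_out = 6.077) on hF = 4.597 gives T ≈ 315.3 K, at which ψ = 0.14.

T = 315.3 K, V/F = 0.14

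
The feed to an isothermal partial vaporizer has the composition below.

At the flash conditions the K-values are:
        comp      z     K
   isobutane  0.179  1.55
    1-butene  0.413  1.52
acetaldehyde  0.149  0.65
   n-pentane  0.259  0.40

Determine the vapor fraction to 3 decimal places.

ψ = 0.378

Material balance + equilibrium reduce to Σ zᵢ(Kᵢ−1)/(1+ψ(Kᵢ−1)) = 0.
Check two-phase: ΣzᵢKᵢ = 1.106 > 1 and Σzᵢ/Kᵢ = 1.264 > 1, so g(0) = 0.106 > 0 and g(1) = -0.264 < 0.
Iterate (Newton) starting at ψ = 0.66:
  ψ = 0.660: g = -0.0930, g' = -0.377 → ψ = 0.414
  ψ = 0.414: g = -0.0107, g' = -0.301 → ψ = 0.378
Converged at ψ = 0.378.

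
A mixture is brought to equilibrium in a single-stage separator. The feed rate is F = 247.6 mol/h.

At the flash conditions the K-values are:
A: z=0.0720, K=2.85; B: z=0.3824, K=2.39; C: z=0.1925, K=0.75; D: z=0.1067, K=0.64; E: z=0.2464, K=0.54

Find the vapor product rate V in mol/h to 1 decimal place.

V = 205.8 mol/h

Material balance + equilibrium reduce to Σ zᵢ(Kᵢ−1)/(1+ψ(Kᵢ−1)) = 0.
Check two-phase: ΣzᵢKᵢ = 1.4649 > 1 and Σzᵢ/Kᵢ = 1.0649 > 1, so g(0) = 0.4649 > 0 and g(1) = -0.0649 < 0.
Iterate (Newton) starting at ψ = 0.63:
  ψ = 0.6300: g = 0.07849, g' = -0.4060 → ψ = 0.8233
  ψ = 0.8233: g = 0.00303, g' = -0.3815 → ψ = 0.8313
Converged at ψ = 0.8313.
Then V = ψ·F = 0.8313·247.6 = 205.8 mol/h and L = F − V = 41.8 mol/h.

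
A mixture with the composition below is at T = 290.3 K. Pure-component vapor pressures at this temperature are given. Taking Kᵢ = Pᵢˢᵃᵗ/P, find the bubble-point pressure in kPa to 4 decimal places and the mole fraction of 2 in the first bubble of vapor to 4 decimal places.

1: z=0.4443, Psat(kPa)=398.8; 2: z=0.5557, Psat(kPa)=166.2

At the bubble point ψ → 0, so ΣzᵢKᵢ = 1 with Kᵢ = Pᵢˢᵃᵗ/P ⇒ P = ΣzᵢPᵢˢᵃᵗ.
P = 0.4443·398.8 + 0.5557·166.2 = 269.5442 kPa
yᵢ = zᵢPᵢˢᵃᵗ/P ⇒ y_2 = 0.5557·166.2/269.5442 = 0.3426

Pbub = 269.5442 kPa, y_2 = 0.3426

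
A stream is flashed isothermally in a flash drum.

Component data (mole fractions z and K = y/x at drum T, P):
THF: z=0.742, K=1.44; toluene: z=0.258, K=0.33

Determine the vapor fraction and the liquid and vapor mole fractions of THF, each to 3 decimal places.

Material balance + equilibrium reduce to Σ zᵢ(Kᵢ−1)/(1+ψ(Kᵢ−1)) = 0.
Feasibility: ΣzᵢKᵢ = 1.154, Σzᵢ/Kᵢ = 1.297 — both > 1, two phases present.
Newton iteration, ψ⁰ = 0.55:
  ψ = 0.550: g = -0.0109, g' = -0.384 → ψ = 0.522
  ψ = 0.522: g = -0.0002, g' = -0.369 → ψ = 0.521
Converged at ψ = 0.521.
Compositions from xᵢ = zᵢ/(1+ψ(Kᵢ−1)), yᵢ = Kᵢxᵢ:
  THF: x = 0.604, y = 0.869
  toluene: x = 0.396, y = 0.131

ψ = 0.521, x_THF = 0.604, y_THF = 0.869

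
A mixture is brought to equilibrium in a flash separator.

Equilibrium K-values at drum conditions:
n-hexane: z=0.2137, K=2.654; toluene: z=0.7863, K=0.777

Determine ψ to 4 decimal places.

Binary case is linear: z₁(K₁−1)(1+ψ(K₂−1)) + z₂(K₂−1)(1+ψ(K₁−1)) = 0
⇒ ψ = [z₁(K₁−1)+z₂(K₂−1)] / [−(K₁−1)(K₂−1)] = 0.17811/0.36884 = 0.4829

ψ = 0.4829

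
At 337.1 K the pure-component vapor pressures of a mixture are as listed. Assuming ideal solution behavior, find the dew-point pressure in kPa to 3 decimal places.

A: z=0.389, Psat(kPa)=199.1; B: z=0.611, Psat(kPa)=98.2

Pdew = 122.312 kPa

At the dew point ψ → 1, so Σzᵢ/Kᵢ = 1 with Kᵢ = Pᵢˢᵃᵗ/P ⇒ 1/P = Σzᵢ/Pᵢˢᵃᵗ.
1/P = 0.389/199.1 + 0.611/98.2 = 0.008176 ⇒ P = 122.312 kPa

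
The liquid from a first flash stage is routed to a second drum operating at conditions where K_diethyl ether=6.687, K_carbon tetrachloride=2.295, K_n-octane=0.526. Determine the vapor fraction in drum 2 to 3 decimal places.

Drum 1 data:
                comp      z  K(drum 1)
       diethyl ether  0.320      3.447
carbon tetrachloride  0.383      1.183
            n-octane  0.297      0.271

Drum 1:
Rachford–Rice: g(ψ₁) = Σ zᵢ(Kᵢ−1)/(1+ψ₁(Kᵢ−1)) = 0.
Check two-phase: ΣzᵢKᵢ = 1.637 > 1 and Σzᵢ/Kᵢ = 1.513 > 1, so g(0) = 0.637 > 0 and g(1) = -0.513 < 0.
Iterate (Newton) starting at ψ₁ = 0.64:
  ψ₁ = 0.640: g = -0.0380, g' = -0.856 → ψ₁ = 0.596
  ψ₁ = 0.596: g = -0.0008, g' = -0.821 → ψ₁ = 0.595
Converged at ψ₁ = 0.595.
Drum-1 compositions:
  diethyl ether: x = 0.130, y = 0.449
  carbon tetrachloride: x = 0.345, y = 0.409
  n-octane: x = 0.524, y = 0.142
Drum-2 feed = drum-1 liquid: z₂ = (0.1303, 0.3454, 0.5242).
Drum 2:
Newton–Raphson from ψ₂ = 0.5:
  ψ₂ = 0.500: g = 0.1387, g' = -0.701 → ψ₂ = 0.698
  ψ₂ = 0.698: g = 0.0129, g' = -0.594 → ψ₂ = 0.719
  ψ₂ = 0.719: g = 0.0001, g' = -0.589 → ψ₂ = 0.720
Converged at ψ₂ = 0.720.
  diethyl ether: x = 0.026, y = 0.171
  carbon tetrachloride: x = 0.179, y = 0.410
  n-octane: x = 0.796, y = 0.418

V/F (drum 2) = 0.720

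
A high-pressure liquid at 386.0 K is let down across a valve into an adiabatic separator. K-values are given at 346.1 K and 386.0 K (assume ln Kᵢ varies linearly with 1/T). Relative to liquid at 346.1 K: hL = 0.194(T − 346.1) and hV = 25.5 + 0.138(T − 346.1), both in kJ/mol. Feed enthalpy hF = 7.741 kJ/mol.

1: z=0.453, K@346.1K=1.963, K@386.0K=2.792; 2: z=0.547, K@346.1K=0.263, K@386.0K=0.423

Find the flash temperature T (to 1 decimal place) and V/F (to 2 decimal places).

Adiabatic flash: solve Rachford–Rice at each trial T, then check hF = ψ·hV(T) + (1−ψ)·hL(T).
  T = 346.1 K: K = (1.963, 0.263), RR gives ψ = 0.047, H_out = 1.189 kJ/mol
  T = 386.0 K: K = (2.792, 0.423), RR gives ψ = 0.480, H_out = 18.905 kJ/mol
  T = 366.1 K: K = (2.365, 0.338), RR gives ψ = 0.284, H_out = 10.793 kJ/mol
  T = 356.1 K: K = (2.160, 0.299), RR gives ψ = 0.175, H_out = 6.303 kJ/mol
  T = 361.1 K: K = (2.262, 0.318), RR gives ψ = 0.231, H_out = 8.605 kJ/mol
  T = 358.6 K: K = (2.211, 0.309), RR gives ψ = 0.203, H_out = 7.471 kJ/mol
  T = 359.9 K: K = (2.237, 0.314), RR gives ψ = 0.218, H_out = 8.065 kJ/mol
Linear interpolation between T = 358.6 (H_out = 7.471) and T = 359.9 (H_out = 8.065) on hF = 7.741 gives T ≈ 359.2 K, at which ψ = 0.21.

T = 359.2 K, V/F = 0.21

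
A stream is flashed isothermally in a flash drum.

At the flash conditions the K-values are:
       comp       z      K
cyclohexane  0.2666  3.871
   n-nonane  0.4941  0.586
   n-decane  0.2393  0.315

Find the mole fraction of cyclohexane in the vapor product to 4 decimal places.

y_cyclohexane = 0.5816

Rachford–Rice: g(V/F) = Σ zᵢ(Kᵢ−1)/(1+V/F(Kᵢ−1)) = 0.
g(0) = ΣzᵢKᵢ − 1 = 0.3969 and g(1) = 1 − Σzᵢ/Kᵢ = -0.6717, so a root lies in (0, 1).
Newton iteration, V/F⁰ = 0.69:
  V/F = 0.6900: g = -0.34043, g' = -0.8170 → V/F = 0.2733
  V/F = 0.2733: g = -0.00346, g' = -0.9676 → V/F = 0.2697
  V/F = 0.2697: g = 0.00001, g' = -0.9742 → V/F = 0.2698
Converged at V/F = 0.2698.
Compositions from xᵢ = zᵢ/(1+V/F(Kᵢ−1)), yᵢ = Kᵢxᵢ:
  cyclohexane: x = 0.1502, y = 0.5816
  n-nonane: x = 0.5562, y = 0.3259
  n-decane: x = 0.2935, y = 0.0925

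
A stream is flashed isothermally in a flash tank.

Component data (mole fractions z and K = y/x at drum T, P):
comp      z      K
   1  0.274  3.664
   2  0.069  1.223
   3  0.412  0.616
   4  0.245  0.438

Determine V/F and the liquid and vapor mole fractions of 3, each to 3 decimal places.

Rachford–Rice: g(V/F) = Σ zᵢ(Kᵢ−1)/(1+V/F(Kᵢ−1)) = 0.
g(0) = ΣzᵢKᵢ − 1 = 0.449 and g(1) = 1 − Σzᵢ/Kᵢ = -0.359, so a root lies in (0, 1).
Iterate (Newton) starting at V/F = 0.6:
  V/F = 0.600: g = -0.1188, g' = -0.569 → V/F = 0.391
  V/F = 0.391: g = 0.0088, g' = -0.680 → V/F = 0.404
Converged at V/F = 0.404.
Compositions from xᵢ = zᵢ/(1+V/F(Kᵢ−1)), yᵢ = Kᵢxᵢ:
  1: x = 0.132, y = 0.483
  2: x = 0.063, y = 0.077
  3: x = 0.488, y = 0.300
  4: x = 0.317, y = 0.139

V/F = 0.404, x_3 = 0.488, y_3 = 0.300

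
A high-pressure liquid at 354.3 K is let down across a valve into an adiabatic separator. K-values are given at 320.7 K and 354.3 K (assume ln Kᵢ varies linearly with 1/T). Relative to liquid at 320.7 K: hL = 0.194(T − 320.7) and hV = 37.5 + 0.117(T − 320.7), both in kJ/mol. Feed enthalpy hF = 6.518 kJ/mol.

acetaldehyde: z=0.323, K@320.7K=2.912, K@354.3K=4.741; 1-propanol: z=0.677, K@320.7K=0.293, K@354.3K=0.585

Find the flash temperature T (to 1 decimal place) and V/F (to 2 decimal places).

Adiabatic flash: solve Rachford–Rice at each trial T, then check hF = ψ·hV(T) + (1−ψ)·hL(T).
  T = 320.7 K: K = (2.912, 0.293), RR gives ψ = 0.103, H_out = 3.854 kJ/mol
  T = 354.3 K: K = (4.741, 0.585), RR gives ψ = 0.597, H_out = 27.373 kJ/mol
  T = 337.5 K: K = (3.761, 0.421), RR gives ψ = 0.313, H_out = 14.586 kJ/mol
  T = 329.1 K: K = (3.320, 0.353), RR gives ψ = 0.207, H_out = 9.272 kJ/mol
  T = 324.9 K: K = (3.112, 0.322), RR gives ψ = 0.156, H_out = 6.608 kJ/mol
  T = 322.8 K: K = (3.011, 0.307), RR gives ψ = 0.130, H_out = 5.246 kJ/mol
Linear interpolation between T = 322.8 (H_out = 5.246) and T = 324.9 (H_out = 6.608) on hF = 6.518 gives T ≈ 324.8 K, at which ψ = 0.15.

T = 324.8 K, V/F = 0.15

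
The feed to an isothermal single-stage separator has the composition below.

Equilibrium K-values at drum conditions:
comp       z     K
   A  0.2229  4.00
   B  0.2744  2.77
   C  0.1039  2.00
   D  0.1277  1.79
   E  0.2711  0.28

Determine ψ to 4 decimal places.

Let ψ = V/F and solve Σ zᵢ(Kᵢ−1)/(1+ψ(Kᵢ−1)) = 0.
g(0) = ΣzᵢKᵢ − 1 = 1.1640 and g(1) = 1 − Σzᵢ/Kᵢ = -0.2463, so a root lies in (0, 1).
Newton iteration, ψ⁰ = 0.39:
  ψ = 0.3900: g = 0.47596, g' = -1.0990 → ψ = 0.8231
  ψ = 0.8231: g = 0.02940, g' = -1.2165 → ψ = 0.8473
  ψ = 0.8473: g = -0.00075, g' = -1.2807 → ψ = 0.8467
Converged at ψ = 0.8467.

ψ = 0.8467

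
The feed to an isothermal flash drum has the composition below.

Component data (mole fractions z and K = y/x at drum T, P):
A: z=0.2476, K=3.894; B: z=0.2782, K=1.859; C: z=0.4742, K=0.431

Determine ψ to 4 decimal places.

Rachford–Rice: g(ψ) = Σ zᵢ(Kᵢ−1)/(1+ψ(Kᵢ−1)) = 0.
Feasibility: ΣzᵢKᵢ = 1.6857, Σzᵢ/Kᵢ = 1.3135 — both > 1, two phases present.
Iterate (Newton) starting at ψ = 0.5:
  ψ = 0.5000: g = 0.08290, g' = -0.7467 → ψ = 0.6110
  ψ = 0.6110: g = 0.00194, g' = -0.7197 → ψ = 0.6137
Converged at ψ = 0.6137.

ψ = 0.6137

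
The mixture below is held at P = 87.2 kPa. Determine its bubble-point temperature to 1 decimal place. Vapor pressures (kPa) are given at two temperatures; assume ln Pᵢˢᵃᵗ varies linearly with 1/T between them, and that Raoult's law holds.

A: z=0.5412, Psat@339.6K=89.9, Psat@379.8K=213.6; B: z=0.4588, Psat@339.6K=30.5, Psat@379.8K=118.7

T = 352.1 K

Bubble-point temperature: ΣzᵢPᵢˢᵃᵗ(T) = P. Interpolate ln Pᵢˢᵃᵗ = aᵢ + bᵢ/T.
  T = 339.6 K: ΣzᵢPᵢˢᵃᵗ = 62.65 kPa
  T = 379.8 K: ΣzᵢPᵢˢᵃᵗ = 170.06 kPa
  T = 359.7 K: ΣzᵢPᵢˢᵃᵗ = 105.51 kPa
  T = 349.6 K: ΣzᵢPᵢˢᵃᵗ = 81.68 kPa
  T = 354.6 K: ΣzᵢPᵢˢᵃᵗ = 92.84 kPa
  T = 352.1 K: ΣzᵢPᵢˢᵃᵗ = 87.11 kPa
Interpolating between 352.1 K and 354.6 K gives T ≈ 352.1 K.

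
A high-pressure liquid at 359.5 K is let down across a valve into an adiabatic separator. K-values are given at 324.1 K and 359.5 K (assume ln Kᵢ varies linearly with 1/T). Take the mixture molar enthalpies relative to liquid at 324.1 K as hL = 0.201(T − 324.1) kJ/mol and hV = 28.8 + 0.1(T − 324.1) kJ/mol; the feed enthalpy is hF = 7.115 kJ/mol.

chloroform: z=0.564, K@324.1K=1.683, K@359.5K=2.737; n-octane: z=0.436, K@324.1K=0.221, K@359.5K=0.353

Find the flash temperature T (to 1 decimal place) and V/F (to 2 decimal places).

T = 329.5 K, V/F = 0.21

Adiabatic flash: solve Rachford–Rice at each trial T, then check hF = ψ·hV(T) + (1−ψ)·hL(T).
  T = 324.1 K: K = (1.683, 0.221), RR gives ψ = 0.086, H_out = 2.467 kJ/mol
  T = 359.5 K: K = (2.737, 0.353), RR gives ψ = 0.621, H_out = 22.773 kJ/mol
  T = 341.8 K: K = (2.173, 0.283), RR gives ψ = 0.415, H_out = 14.761 kJ/mol
  T = 333.0 K: K = (1.920, 0.251), RR gives ψ = 0.279, H_out = 9.581 kJ/mol
  T = 328.6 K: K = (1.801, 0.236), RR gives ψ = 0.194, H_out = 6.393 kJ/mol
  T = 330.8 K: K = (1.860, 0.243), RR gives ψ = 0.238, H_out = 8.052 kJ/mol
  T = 329.7 K: K = (1.830, 0.240), RR gives ψ = 0.217, H_out = 7.240 kJ/mol
Linear interpolation between T = 328.6 (H_out = 6.393) and T = 329.7 (H_out = 7.240) on hF = 7.115 gives T ≈ 329.5 K, at which ψ = 0.21.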